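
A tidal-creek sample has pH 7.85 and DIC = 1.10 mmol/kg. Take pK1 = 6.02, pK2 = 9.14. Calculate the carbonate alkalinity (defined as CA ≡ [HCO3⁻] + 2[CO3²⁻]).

CA = [HCO3⁻] + 2[CO3²⁻] = (α₁ + 2α₂)·DIC
At pH 7.85: [H⁺]/K1 = 10^-1.83 = 0.014791, K2/[H⁺] = 10^-1.29 = 0.051286
α₁ = 1/(1 + 0.014791 + 0.051286) = 1/1.0661 = 0.9380; α₂ = α₁·K2/[H⁺] = 0.04811
α₁ + 2α₂ = 1.0342
CA = 1.0342 × 1.10 = 1.14 mmol/kg

CA = 1.14 mmol/kg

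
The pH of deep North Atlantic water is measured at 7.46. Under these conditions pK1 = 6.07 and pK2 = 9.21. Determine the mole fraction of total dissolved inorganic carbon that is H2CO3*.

α₀ = 1 / (1 + K1/[H⁺] + K1K2/[H⁺]²) = 1 / (1 + 10^+1.39 + 10^-0.36)
   = 1 / (1 + 24.547 + 0.43652) = 1/25.984 = 0.03849

α₀ = 0.0385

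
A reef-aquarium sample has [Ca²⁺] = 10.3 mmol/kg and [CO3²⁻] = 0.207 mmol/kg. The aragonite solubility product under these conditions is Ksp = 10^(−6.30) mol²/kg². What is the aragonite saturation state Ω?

Ω = 4.25

Ksp = 10^(−6.30) = 5.012×10^-7
Ω = [Ca²⁺][CO3²⁻]/Ksp = (10.3×10^-3)(0.207×10^-3) / 5.012×10^-7 = 4.25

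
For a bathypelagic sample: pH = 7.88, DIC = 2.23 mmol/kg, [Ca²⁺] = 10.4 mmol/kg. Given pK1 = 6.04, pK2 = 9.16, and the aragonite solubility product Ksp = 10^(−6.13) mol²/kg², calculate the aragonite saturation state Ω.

Ω = 1.54

α₂ = 1 / (1 + [H⁺]/K2 + [H⁺]²/(K1K2)) = 1 / (1 + 10^+1.28 + 10^-0.56)
   = 1 / (1 + 19.055 + 0.27542) = 1/20.330 = 0.04919
[CO3²⁻] = α₂ × DIC = 0.04919 × 2.23 = 0.1097 mmol/kg
Ksp = 10^(−6.13) = 7.413×10^-7
Ω = [Ca²⁺][CO3²⁻]/Ksp = (10.4×10^-3)(1.097×10^-4) / 7.413×10^-7 = 1.54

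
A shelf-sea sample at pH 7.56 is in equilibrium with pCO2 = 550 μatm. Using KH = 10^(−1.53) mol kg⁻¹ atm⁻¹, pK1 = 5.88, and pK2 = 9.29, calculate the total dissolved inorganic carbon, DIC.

[CO2*] = KH · pCO2 = 10^(−1.53) × 550×10^-6 = 1.623×10^-5 mol/kg
α₀ = 1/(1 + K1/[H⁺] + K1K2/[H⁺]²) = 1/(1 + 10^+1.68 + 10^-0.05) = 0.02010
DIC = [CO2*]/α₀ = 1.623×10^-5 / 0.02010 = 0.808 mmol/kg

DIC = 0.808 mmol/kg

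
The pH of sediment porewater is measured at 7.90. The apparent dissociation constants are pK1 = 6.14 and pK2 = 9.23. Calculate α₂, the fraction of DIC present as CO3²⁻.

α₂ = 1 / (1 + [H⁺]/K2 + [H⁺]²/(K1K2)) = 1 / (1 + 10^+1.33 + 10^-0.43)
   = 1 / (1 + 21.380 + 0.37154) = 1/22.751 = 0.04395

α₂ = 0.0440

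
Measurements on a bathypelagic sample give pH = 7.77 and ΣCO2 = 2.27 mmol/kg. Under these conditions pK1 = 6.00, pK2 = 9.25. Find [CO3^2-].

[CO3²⁻] = 0.0716 mmol/kg

α₂ = 1 / (1 + [H⁺]/K2 + [H⁺]²/(K1K2)) = 1 / (1 + 10^+1.48 + 10^-0.29)
   = 1 / (1 + 30.200 + 0.51286) = 1/31.712 = 0.03153
[CO3²⁻] = α₂ × DIC = 0.03153 × 2.27 = 0.0716 mmol/kg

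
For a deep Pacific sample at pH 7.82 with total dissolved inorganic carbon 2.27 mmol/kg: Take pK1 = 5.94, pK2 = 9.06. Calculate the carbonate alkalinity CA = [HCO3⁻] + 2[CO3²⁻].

CA = [HCO3⁻] + 2[CO3²⁻] = (α₁ + 2α₂)·DIC
At pH 7.82: [H⁺]/K1 = 10^-1.88 = 0.013183, K2/[H⁺] = 10^-1.24 = 0.057544
α₁ = 1/(1 + 0.013183 + 0.057544) = 1/1.0707 = 0.9339; α₂ = α₁·K2/[H⁺] = 0.05374
α₁ + 2α₂ = 1.0414
CA = 1.0414 × 2.27 = 2.36 mmol/kg

CA = 2.36 mmol/kg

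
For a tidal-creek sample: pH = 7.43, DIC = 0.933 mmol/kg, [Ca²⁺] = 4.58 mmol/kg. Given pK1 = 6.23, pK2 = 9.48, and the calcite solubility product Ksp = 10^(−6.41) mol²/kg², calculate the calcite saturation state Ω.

Ω = 0.0913

α₂ = 1 / (1 + [H⁺]/K2 + [H⁺]²/(K1K2)) = 1 / (1 + 10^+2.05 + 10^+0.85)
   = 1 / (1 + 112.20 + 7.0795) = 1/120.28 = 0.008314
[CO3²⁻] = α₂ × DIC = 0.008314 × 0.933 = 0.007757 mmol/kg = 7.757 μmol/kg
Ksp = 10^(−6.41) = 3.890×10^-7
Ω = [Ca²⁺][CO3²⁻]/Ksp = (4.58×10^-3)(7.757×10^-6) / 3.890×10^-7 = 0.0913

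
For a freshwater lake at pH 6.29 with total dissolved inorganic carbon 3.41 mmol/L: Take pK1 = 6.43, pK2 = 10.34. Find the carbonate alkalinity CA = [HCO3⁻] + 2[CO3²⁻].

CA = [HCO3⁻] + 2[CO3²⁻] = (α₁ + 2α₂)·DIC
At pH 6.29: [H⁺]/K1 = 10^0.14 = 1.3804, K2/[H⁺] = 10^-4.05 = 8.9125×10^-5
α₁ = 1/(1 + 1.3804 + 8.9125×10^-5) = 1/2.3805 = 0.4201; α₂ = α₁·K2/[H⁺] = 3.744×10^-5
α₁ + 2α₂ = 0.4202
CA = 0.4202 × 3.41 = 1.43 mmol/L

CA = 1.43 mmol/L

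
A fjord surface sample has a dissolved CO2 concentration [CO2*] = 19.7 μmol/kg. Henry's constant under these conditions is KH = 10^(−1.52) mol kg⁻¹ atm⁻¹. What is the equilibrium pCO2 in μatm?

KH = 10^(−1.52) = 3.020×10^-2 mol kg⁻¹ atm⁻¹
pCO2 = [CO2*]/KH = 19.7×10^-6 / 3.020×10^-2 = 6.52×10^-4 atm = 652 μatm

pCO2 = 652 μatm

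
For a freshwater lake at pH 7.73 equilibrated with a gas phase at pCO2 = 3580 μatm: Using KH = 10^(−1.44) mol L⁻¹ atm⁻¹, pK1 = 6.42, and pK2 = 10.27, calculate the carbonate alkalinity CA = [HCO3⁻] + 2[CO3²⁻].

CA = 2.67 mmol/L

[CO2*] = KH · pCO2 = 10^(−1.44) × 3580×10^-6 = 1.300×10^-4 mol/L
α₀ = 1/(1 + K1/[H⁺] + K1K2/[H⁺]²) = 1/(1 + 10^+1.31 + 10^-1.23) = 0.04656
DIC = [CO2*]/α₀ = 1.300×10^-4 / 0.04656 = 2.792 mmol/L
CA = (α₁ + 2α₂)·DIC = (0.9507 + 2×0.002742) × 2.792 = 2.67 mmol/L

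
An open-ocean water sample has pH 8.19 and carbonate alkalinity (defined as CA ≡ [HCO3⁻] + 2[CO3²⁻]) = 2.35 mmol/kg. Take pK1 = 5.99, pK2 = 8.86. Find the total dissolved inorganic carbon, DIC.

CA = [HCO3⁻] + 2[CO3²⁻] = (α₁ + 2α₂)·DIC
At pH 8.19: [H⁺]/K1 = 10^-2.20 = 0.0063096, K2/[H⁺] = 10^-0.67 = 0.21380
α₁ = 1/(1 + 0.0063096 + 0.21380) = 1/1.2201 = 0.8196; α₂ = α₁·K2/[H⁺] = 0.1752
α₁ + 2α₂ = 1.1701
DIC = CA / (α₁ + 2α₂) = 2.35 / 1.1701 = 2.01 mmol/kg

DIC = 2.01 mmol/kg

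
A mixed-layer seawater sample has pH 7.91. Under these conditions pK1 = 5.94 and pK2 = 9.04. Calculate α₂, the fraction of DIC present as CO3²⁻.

α₂ = 0.0683

α₂ = 1 / (1 + [H⁺]/K2 + [H⁺]²/(K1K2)) = 1 / (1 + 10^+1.13 + 10^-0.84)
   = 1 / (1 + 13.490 + 0.14454) = 1/14.634 = 0.06833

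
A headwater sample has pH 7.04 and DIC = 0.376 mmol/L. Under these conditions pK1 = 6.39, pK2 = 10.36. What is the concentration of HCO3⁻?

α₁ = 1 / (1 + [H⁺]/K1 + K2/[H⁺]) = 1 / (1 + 10^-0.65 + 10^-3.32)
   = 1 / (1 + 0.22387 + 0.00047863) = 1/1.2244 = 0.8168
[HCO3⁻] = α₁ × DIC = 0.8168 × 0.376 = 0.307 mmol/L

[HCO3⁻] = 0.307 mmol/L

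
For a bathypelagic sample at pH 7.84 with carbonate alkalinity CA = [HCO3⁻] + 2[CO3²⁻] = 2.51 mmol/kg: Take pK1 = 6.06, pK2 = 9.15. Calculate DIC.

CA = [HCO3⁻] + 2[CO3²⁻] = (α₁ + 2α₂)·DIC
At pH 7.84: [H⁺]/K1 = 10^-1.78 = 0.016596, K2/[H⁺] = 10^-1.31 = 0.048978
α₁ = 1/(1 + 0.016596 + 0.048978) = 1/1.0656 = 0.9385; α₂ = α₁·K2/[H⁺] = 0.04596
α₁ + 2α₂ = 1.0304
DIC = CA / (α₁ + 2α₂) = 2.51 / 1.0304 = 2.44 mmol/kg

DIC = 2.44 mmol/kg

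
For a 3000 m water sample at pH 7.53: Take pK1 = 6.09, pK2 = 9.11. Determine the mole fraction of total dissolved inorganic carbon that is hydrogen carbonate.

α₁ = 1 / (1 + [H⁺]/K1 + K2/[H⁺]) = 1 / (1 + 10^-1.44 + 10^-1.58)
   = 1 / (1 + 0.036308 + 0.026303) = 1/1.0626 = 0.9411

α₁ = 0.941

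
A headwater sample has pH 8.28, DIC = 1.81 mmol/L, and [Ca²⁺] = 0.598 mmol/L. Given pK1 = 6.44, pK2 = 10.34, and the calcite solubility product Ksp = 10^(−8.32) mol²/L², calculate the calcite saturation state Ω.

α₂ = 1 / (1 + [H⁺]/K2 + [H⁺]²/(K1K2)) = 1 / (1 + 10^+2.06 + 10^+0.22)
   = 1 / (1 + 114.82 + 1.6596) = 1/117.47 = 0.008512
[CO3²⁻] = α₂ × DIC = 0.008512 × 1.81 = 0.01541 mmol/L = 15.41 μmol/L
Ksp = 10^(−8.32) = 4.786×10^-9
Ω = [Ca²⁺][CO3²⁻]/Ksp = (0.598×10^-3)(1.541×10^-5) / 4.786×10^-9 = 1.93

Ω = 1.93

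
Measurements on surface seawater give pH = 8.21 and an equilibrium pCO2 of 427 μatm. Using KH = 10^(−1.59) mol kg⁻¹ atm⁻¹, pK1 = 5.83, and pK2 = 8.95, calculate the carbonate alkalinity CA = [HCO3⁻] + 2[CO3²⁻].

CA = 3.59 mmol/kg

[CO2*] = KH · pCO2 = 10^(−1.59) × 427×10^-6 = 1.098×10^-5 mol/kg
α₀ = 1/(1 + K1/[H⁺] + K1K2/[H⁺]²) = 1/(1 + 10^+2.38 + 10^+1.64) = 0.003515
DIC = [CO2*]/α₀ = 1.098×10^-5 / 0.003515 = 3.123 mmol/kg
CA = (α₁ + 2α₂)·DIC = (0.8431 + 2×0.1534) × 3.123 = 3.59 mmol/kg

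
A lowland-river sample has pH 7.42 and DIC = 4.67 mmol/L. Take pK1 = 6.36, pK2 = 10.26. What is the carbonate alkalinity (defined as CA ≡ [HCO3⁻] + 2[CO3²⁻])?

CA = [HCO3⁻] + 2[CO3²⁻] = (α₁ + 2α₂)·DIC
At pH 7.42: [H⁺]/K1 = 10^-1.06 = 0.087096, K2/[H⁺] = 10^-2.84 = 0.0014454
α₁ = 1/(1 + 0.087096 + 0.0014454) = 1/1.0885 = 0.9187; α₂ = α₁·K2/[H⁺] = 0.001328
α₁ + 2α₂ = 0.9213
CA = 0.9213 × 4.67 = 4.30 mmol/L

CA = 4.30 mmol/L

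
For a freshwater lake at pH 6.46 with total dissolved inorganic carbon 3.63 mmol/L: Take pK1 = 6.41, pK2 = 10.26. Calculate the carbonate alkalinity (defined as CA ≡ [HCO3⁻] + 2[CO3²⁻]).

CA = 1.92 mmol/L

CA = [HCO3⁻] + 2[CO3²⁻] = (α₁ + 2α₂)·DIC
At pH 6.46: [H⁺]/K1 = 10^-0.05 = 0.89125, K2/[H⁺] = 10^-3.80 = 0.00015849
α₁ = 1/(1 + 0.89125 + 0.00015849) = 1/1.8914 = 0.5287; α₂ = α₁·K2/[H⁺] = 8.379×10^-5
α₁ + 2α₂ = 0.5289
CA = 0.5289 × 3.63 = 1.92 mmol/L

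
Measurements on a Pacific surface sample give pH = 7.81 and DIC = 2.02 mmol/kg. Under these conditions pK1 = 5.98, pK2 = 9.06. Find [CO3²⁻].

[CO3²⁻] = 0.106 mmol/kg

α₂ = 1 / (1 + [H⁺]/K2 + [H⁺]²/(K1K2)) = 1 / (1 + 10^+1.25 + 10^-0.58)
   = 1 / (1 + 17.783 + 0.26303) = 1/19.046 = 0.05250
[CO3²⁻] = α₂ × DIC = 0.05250 × 2.02 = 0.106 mmol/kg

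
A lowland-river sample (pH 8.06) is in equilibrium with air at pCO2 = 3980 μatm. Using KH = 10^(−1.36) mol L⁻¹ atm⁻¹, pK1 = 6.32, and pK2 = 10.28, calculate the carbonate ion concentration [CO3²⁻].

[CO2*] = KH · pCO2 = 10^(−1.36) × 3980×10^-6 = 1.737×10^-4 mol/L
α₀ = 1/(1 + K1/[H⁺] + K1K2/[H⁺]²) = 1/(1 + 10^+1.74 + 10^-0.48) = 0.01777
DIC = [CO2*]/α₀ = 1.737×10^-4 / 0.01777 = 9.779 mmol/L
[CO3²⁻] = α₂·DIC; α₂ = 0.005883, so [CO3²⁻] = 0.005883 × 9.779 = 0.0575 mmol/L

[CO3²⁻] = 0.0575 mmol/L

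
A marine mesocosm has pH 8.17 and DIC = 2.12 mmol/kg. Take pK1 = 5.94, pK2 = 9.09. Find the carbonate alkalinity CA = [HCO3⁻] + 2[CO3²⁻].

CA = [HCO3⁻] + 2[CO3²⁻] = (α₁ + 2α₂)·DIC
At pH 8.17: [H⁺]/K1 = 10^-2.23 = 0.0058884, K2/[H⁺] = 10^-0.92 = 0.12023
α₁ = 1/(1 + 0.0058884 + 0.12023) = 1/1.1261 = 0.8880; α₂ = α₁·K2/[H⁺] = 0.1068
α₁ + 2α₂ = 1.1015
CA = 1.1015 × 2.12 = 2.34 mmol/kg

CA = 2.34 mmol/kg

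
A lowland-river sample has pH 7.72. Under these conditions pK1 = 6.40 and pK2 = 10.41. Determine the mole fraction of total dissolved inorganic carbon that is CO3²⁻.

α₂ = 0.00194

α₂ = 1 / (1 + [H⁺]/K2 + [H⁺]²/(K1K2)) = 1 / (1 + 10^+2.69 + 10^+1.37)
   = 1 / (1 + 489.78 + 23.442) = 1/514.22 = 0.001945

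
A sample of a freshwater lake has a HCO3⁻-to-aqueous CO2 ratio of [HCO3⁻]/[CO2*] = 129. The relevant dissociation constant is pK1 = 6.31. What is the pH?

pH = 8.42

From K1 = [H⁺][HCO3⁻]/[CO2*]:  pH = pK1 + log₁₀([HCO3⁻]/[CO2*])
log₁₀(129) = +2.111
pH = 6.31 + (+2.111) = 8.42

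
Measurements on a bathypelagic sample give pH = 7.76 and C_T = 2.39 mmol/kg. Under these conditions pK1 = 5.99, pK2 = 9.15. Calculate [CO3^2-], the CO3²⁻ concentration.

[CO3²⁻] = 0.0921 mmol/kg

α₂ = 1 / (1 + [H⁺]/K2 + [H⁺]²/(K1K2)) = 1 / (1 + 10^+1.39 + 10^-0.38)
   = 1 / (1 + 24.547 + 0.41687) = 1/25.964 = 0.03851
[CO3²⁻] = α₂ × DIC = 0.03851 × 2.39 = 0.0921 mmol/kg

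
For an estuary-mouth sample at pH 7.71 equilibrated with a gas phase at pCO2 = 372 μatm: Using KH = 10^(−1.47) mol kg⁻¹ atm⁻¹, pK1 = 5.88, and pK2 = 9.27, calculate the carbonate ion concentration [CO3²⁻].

[CO3²⁻] = 0.0235 mmol/kg

[CO2*] = KH · pCO2 = 10^(−1.47) × 372×10^-6 = 1.261×10^-5 mol/kg
α₀ = 1/(1 + K1/[H⁺] + K1K2/[H⁺]²) = 1/(1 + 10^+1.83 + 10^+0.27) = 0.01419
DIC = [CO2*]/α₀ = 1.261×10^-5 / 0.01419 = 0.8883 mmol/kg
[CO3²⁻] = α₂·DIC; α₂ = 0.02642, so [CO3²⁻] = 0.02642 × 0.8883 = 0.0235 mmol/kg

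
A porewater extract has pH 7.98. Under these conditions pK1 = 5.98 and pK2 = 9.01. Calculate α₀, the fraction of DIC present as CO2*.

α₀ = 0.00906

α₀ = 1 / (1 + K1/[H⁺] + K1K2/[H⁺]²) = 1 / (1 + 10^+2.00 + 10^+0.97)
   = 1 / (1 + 100.00 + 9.3325) = 1/110.33 = 0.009064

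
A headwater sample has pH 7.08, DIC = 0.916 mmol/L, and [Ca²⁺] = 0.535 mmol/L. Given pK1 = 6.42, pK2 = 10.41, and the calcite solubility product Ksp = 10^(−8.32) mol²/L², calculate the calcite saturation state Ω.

Ω = 0.0393

α₂ = 1 / (1 + [H⁺]/K2 + [H⁺]²/(K1K2)) = 1 / (1 + 10^+3.33 + 10^+2.67)
   = 1 / (1 + 2138.0 + 467.74) = 1/2606.7 = 0.0003836
[CO3²⁻] = α₂ × DIC = 0.0003836 × 0.916 = 0.0003514 mmol/L = 0.3514 μmol/L
Ksp = 10^(−8.32) = 4.786×10^-9
Ω = [Ca²⁺][CO3²⁻]/Ksp = (0.535×10^-3)(3.514×10^-7) / 4.786×10^-9 = 0.0393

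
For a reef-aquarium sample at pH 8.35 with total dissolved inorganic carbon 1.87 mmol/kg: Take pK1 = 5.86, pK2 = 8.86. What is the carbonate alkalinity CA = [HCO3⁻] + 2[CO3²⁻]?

CA = [HCO3⁻] + 2[CO3²⁻] = (α₁ + 2α₂)·DIC
At pH 8.35: [H⁺]/K1 = 10^-2.49 = 0.0032359, K2/[H⁺] = 10^-0.51 = 0.30903
α₁ = 1/(1 + 0.0032359 + 0.30903) = 1/1.3123 = 0.7620; α₂ = α₁·K2/[H⁺] = 0.2355
α₁ + 2α₂ = 1.2330
CA = 1.2330 × 1.87 = 2.31 mmol/kg

CA = 2.31 mmol/kg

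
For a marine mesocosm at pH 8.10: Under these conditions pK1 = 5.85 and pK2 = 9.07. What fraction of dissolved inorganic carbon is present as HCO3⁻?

α₁ = 0.899

α₁ = 1 / (1 + [H⁺]/K1 + K2/[H⁺]) = 1 / (1 + 10^-2.25 + 10^-0.97)
   = 1 / (1 + 0.0056234 + 0.10715) = 1/1.1128 = 0.8987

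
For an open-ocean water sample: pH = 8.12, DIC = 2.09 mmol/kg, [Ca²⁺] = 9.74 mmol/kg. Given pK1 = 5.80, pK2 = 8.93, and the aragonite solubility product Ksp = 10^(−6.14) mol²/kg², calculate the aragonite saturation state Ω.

Ω = 3.75

α₂ = 1 / (1 + [H⁺]/K2 + [H⁺]²/(K1K2)) = 1 / (1 + 10^+0.81 + 10^-1.51)
   = 1 / (1 + 6.4565 + 0.030903) = 1/7.4874 = 0.1336
[CO3²⁻] = α₂ × DIC = 0.1336 × 2.09 = 0.2791 mmol/kg
Ksp = 10^(−6.14) = 7.244×10^-7
Ω = [Ca²⁺][CO3²⁻]/Ksp = (9.74×10^-3)(2.791×10^-4) / 7.244×10^-7 = 3.75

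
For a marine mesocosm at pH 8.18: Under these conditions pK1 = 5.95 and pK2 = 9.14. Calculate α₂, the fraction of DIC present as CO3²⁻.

α₂ = 1 / (1 + [H⁺]/K2 + [H⁺]²/(K1K2)) = 1 / (1 + 10^+0.96 + 10^-1.27)
   = 1 / (1 + 9.1201 + 0.053703) = 1/10.174 = 0.09829

α₂ = 0.0983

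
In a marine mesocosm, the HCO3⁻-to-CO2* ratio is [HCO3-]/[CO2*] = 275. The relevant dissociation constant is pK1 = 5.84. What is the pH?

pH = 8.28

From K1 = [H⁺][HCO3-]/[CO2*]:  pH = pK1 + log₁₀([HCO3-]/[CO2*])
log₁₀(275) = +2.439
pH = 5.84 + (+2.439) = 8.28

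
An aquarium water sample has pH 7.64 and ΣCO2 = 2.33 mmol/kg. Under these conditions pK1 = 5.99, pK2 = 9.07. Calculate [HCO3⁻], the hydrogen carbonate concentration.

[HCO3⁻] = 2.20 mmol/kg

α₁ = 1 / (1 + [H⁺]/K1 + K2/[H⁺]) = 1 / (1 + 10^-1.65 + 10^-1.43)
   = 1 / (1 + 0.022387 + 0.037154) = 1/1.0595 = 0.9438
[HCO3⁻] = α₁ × DIC = 0.9438 × 2.33 = 2.20 mmol/kg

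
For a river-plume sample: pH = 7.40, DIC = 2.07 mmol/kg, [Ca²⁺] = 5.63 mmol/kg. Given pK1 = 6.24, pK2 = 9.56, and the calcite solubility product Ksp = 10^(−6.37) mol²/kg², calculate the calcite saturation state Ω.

Ω = 0.176

α₂ = 1 / (1 + [H⁺]/K2 + [H⁺]²/(K1K2)) = 1 / (1 + 10^+2.16 + 10^+1.00)
   = 1 / (1 + 144.54 + 10.000) = 1/155.54 = 0.006429
[CO3²⁻] = α₂ × DIC = 0.006429 × 2.07 = 0.01331 mmol/kg = 13.31 μmol/kg
Ksp = 10^(−6.37) = 4.266×10^-7
Ω = [Ca²⁺][CO3²⁻]/Ksp = (5.63×10^-3)(1.331×10^-5) / 4.266×10^-7 = 0.176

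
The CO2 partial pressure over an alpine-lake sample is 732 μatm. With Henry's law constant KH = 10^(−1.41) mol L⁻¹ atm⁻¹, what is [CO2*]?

[CO2*] = 28.5 μmol/L

KH = 10^(−1.41) = 3.890×10^-2 mol L⁻¹ atm⁻¹
[CO2*] = KH · pCO2 = 3.890×10^-2 × 732×10^-6 atm = 2.85×10^-5 mol/L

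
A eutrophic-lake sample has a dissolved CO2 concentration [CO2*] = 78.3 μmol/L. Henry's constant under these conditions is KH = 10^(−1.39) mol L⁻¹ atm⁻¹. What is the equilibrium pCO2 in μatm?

KH = 10^(−1.39) = 4.074×10^-2 mol L⁻¹ atm⁻¹
pCO2 = [CO2*]/KH = 78.3×10^-6 / 4.074×10^-2 = 1.92×10^-3 atm = 1920 μatm

pCO2 = 1920 μatm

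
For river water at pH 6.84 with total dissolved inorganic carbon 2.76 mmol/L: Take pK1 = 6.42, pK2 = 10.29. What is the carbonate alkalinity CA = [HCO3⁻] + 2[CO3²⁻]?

CA = 2.00 mmol/L

CA = [HCO3⁻] + 2[CO3²⁻] = (α₁ + 2α₂)·DIC
At pH 6.84: [H⁺]/K1 = 10^-0.42 = 0.38019, K2/[H⁺] = 10^-3.45 = 0.00035481
α₁ = 1/(1 + 0.38019 + 0.00035481) = 1/1.3805 = 0.7244; α₂ = α₁·K2/[H⁺] = 0.0002570
α₁ + 2α₂ = 0.7249
CA = 0.7249 × 2.76 = 2.00 mmol/L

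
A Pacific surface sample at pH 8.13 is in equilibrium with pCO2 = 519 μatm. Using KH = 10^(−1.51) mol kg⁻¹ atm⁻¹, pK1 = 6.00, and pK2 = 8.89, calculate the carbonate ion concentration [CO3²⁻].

[CO2*] = KH · pCO2 = 10^(−1.51) × 519×10^-6 = 1.604×10^-5 mol/kg
α₀ = 1/(1 + K1/[H⁺] + K1K2/[H⁺]²) = 1/(1 + 10^+2.13 + 10^+1.37) = 0.006276
DIC = [CO2*]/α₀ = 1.604×10^-5 / 0.006276 = 2.556 mmol/kg
[CO3²⁻] = α₂·DIC; α₂ = 0.1471, so [CO3²⁻] = 0.1471 × 2.556 = 0.376 mmol/kg

[CO3²⁻] = 0.376 mmol/kg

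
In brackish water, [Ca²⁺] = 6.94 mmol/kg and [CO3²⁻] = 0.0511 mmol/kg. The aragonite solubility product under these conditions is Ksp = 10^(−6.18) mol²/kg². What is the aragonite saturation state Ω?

Ω = 0.537

Ksp = 10^(−6.18) = 6.607×10^-7
Ω = [Ca²⁺][CO3²⁻]/Ksp = (6.94×10^-3)(0.0511×10^-3) / 6.607×10^-7 = 0.537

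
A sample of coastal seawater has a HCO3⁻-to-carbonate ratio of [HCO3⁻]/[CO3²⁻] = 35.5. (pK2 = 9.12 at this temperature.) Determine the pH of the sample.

pH = 7.57

From K2 = [H⁺][CO3²⁻]/[HCO3⁻]:  pH = pK2 − log₁₀([HCO3⁻]/[CO3²⁻])
log₁₀(35.5) = +1.550
pH = 9.12 − (+1.550) = 7.57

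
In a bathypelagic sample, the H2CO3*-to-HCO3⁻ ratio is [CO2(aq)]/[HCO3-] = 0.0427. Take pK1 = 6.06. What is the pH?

pH = 7.43

From K1 = [H⁺][HCO3-]/[CO2(aq)]:  pH = pK1 − log₁₀([CO2(aq)]/[HCO3-])
log₁₀(0.0427) = -1.370
pH = 6.06 − (-1.370) = 7.43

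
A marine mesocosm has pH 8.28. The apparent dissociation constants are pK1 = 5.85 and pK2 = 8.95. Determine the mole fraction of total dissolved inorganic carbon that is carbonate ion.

α₂ = 1 / (1 + [H⁺]/K2 + [H⁺]²/(K1K2)) = 1 / (1 + 10^+0.67 + 10^-1.76)
   = 1 / (1 + 4.6774 + 0.017378) = 1/5.6947 = 0.1756

α₂ = 0.176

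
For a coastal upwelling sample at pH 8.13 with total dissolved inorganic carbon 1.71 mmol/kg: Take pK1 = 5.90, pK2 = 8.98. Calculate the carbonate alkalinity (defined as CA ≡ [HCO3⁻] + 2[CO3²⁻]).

CA = 1.91 mmol/kg

CA = [HCO3⁻] + 2[CO3²⁻] = (α₁ + 2α₂)·DIC
At pH 8.13: [H⁺]/K1 = 10^-2.23 = 0.0058884, K2/[H⁺] = 10^-0.85 = 0.14125
α₁ = 1/(1 + 0.0058884 + 0.14125) = 1/1.1471 = 0.8717; α₂ = α₁·K2/[H⁺] = 0.1231
α₁ + 2α₂ = 1.1180
CA = 1.1180 × 1.71 = 1.91 mmol/kg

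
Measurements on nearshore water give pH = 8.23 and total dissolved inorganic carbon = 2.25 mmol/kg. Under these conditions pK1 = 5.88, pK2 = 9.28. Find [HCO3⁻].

α₁ = 1 / (1 + [H⁺]/K1 + K2/[H⁺]) = 1 / (1 + 10^-2.35 + 10^-1.05)
   = 1 / (1 + 0.0044668 + 0.089125) = 1/1.0936 = 0.9144
[HCO3⁻] = α₁ × DIC = 0.9144 × 2.25 = 2.06 mmol/kg

[HCO3⁻] = 2.06 mmol/kg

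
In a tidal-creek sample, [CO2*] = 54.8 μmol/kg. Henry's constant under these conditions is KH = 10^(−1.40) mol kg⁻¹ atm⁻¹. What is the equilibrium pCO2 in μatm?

KH = 10^(−1.40) = 3.981×10^-2 mol kg⁻¹ atm⁻¹
pCO2 = [CO2*]/KH = 54.8×10^-6 / 3.981×10^-2 = 1.38×10^-3 atm = 1380 μatm

pCO2 = 1380 μatm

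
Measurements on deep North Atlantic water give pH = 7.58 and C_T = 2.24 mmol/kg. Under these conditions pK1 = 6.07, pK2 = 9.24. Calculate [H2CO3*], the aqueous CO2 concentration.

[CO2*] = 0.0658 mmol/kg

α₀ = 1 / (1 + K1/[H⁺] + K1K2/[H⁺]²) = 1 / (1 + 10^+1.51 + 10^-0.15)
   = 1 / (1 + 32.359 + 0.70795) = 1/34.067 = 0.02935
[CO2*] = α₀ × DIC = 0.02935 × 2.24 = 0.0658 mmol/kg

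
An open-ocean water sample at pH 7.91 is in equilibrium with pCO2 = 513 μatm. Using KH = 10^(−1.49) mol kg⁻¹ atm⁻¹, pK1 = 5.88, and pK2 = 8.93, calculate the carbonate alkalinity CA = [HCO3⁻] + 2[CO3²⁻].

[CO2*] = KH · pCO2 = 10^(−1.49) × 513×10^-6 = 1.660×10^-5 mol/kg
α₀ = 1/(1 + K1/[H⁺] + K1K2/[H⁺]²) = 1/(1 + 10^+2.03 + 10^+1.01) = 0.008447
DIC = [CO2*]/α₀ = 1.660×10^-5 / 0.008447 = 1.965 mmol/kg
CA = (α₁ + 2α₂)·DIC = (0.9051 + 2×0.08644) × 1.965 = 2.12 mmol/kg

CA = 2.12 mmol/kg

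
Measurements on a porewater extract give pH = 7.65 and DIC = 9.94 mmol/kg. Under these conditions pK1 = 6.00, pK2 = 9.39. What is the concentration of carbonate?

[CO3²⁻] = 0.174 mmol/kg

α₂ = 1 / (1 + [H⁺]/K2 + [H⁺]²/(K1K2)) = 1 / (1 + 10^+1.74 + 10^+0.09)
   = 1 / (1 + 54.954 + 1.2303) = 1/57.184 = 0.01749
[CO3²⁻] = α₂ × DIC = 0.01749 × 9.94 = 0.174 mmol/kg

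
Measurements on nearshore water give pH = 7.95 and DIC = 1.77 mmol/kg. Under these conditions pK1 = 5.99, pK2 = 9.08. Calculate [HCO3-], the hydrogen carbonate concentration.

[HCO3⁻] = 1.63 mmol/kg

α₁ = 1 / (1 + [H⁺]/K1 + K2/[H⁺]) = 1 / (1 + 10^-1.96 + 10^-1.13)
   = 1 / (1 + 0.010965 + 0.074131) = 1/1.0851 = 0.9216
[HCO3⁻] = α₁ × DIC = 0.9216 × 1.77 = 1.63 mmol/kg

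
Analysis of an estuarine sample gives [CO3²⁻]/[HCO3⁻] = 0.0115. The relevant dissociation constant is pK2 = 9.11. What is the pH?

pH = 7.17

From K2 = [H⁺][CO3²⁻]/[HCO3⁻]:  pH = pK2 + log₁₀([CO3²⁻]/[HCO3⁻])
log₁₀(0.0115) = -1.939
pH = 9.11 + (-1.939) = 7.17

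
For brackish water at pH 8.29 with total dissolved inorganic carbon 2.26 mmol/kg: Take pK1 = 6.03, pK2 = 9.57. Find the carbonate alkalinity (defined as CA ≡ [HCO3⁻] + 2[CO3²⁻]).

CA = 2.36 mmol/kg

CA = [HCO3⁻] + 2[CO3²⁻] = (α₁ + 2α₂)·DIC
At pH 8.29: [H⁺]/K1 = 10^-2.26 = 0.0054954, K2/[H⁺] = 10^-1.28 = 0.052481
α₁ = 1/(1 + 0.0054954 + 0.052481) = 1/1.0580 = 0.9452; α₂ = α₁·K2/[H⁺] = 0.04960
α₁ + 2α₂ = 1.0444
CA = 1.0444 × 2.26 = 2.36 mmol/kg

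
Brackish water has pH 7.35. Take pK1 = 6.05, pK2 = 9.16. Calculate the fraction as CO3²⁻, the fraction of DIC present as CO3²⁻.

α₂ = 0.0145

α₂ = 1 / (1 + [H⁺]/K2 + [H⁺]²/(K1K2)) = 1 / (1 + 10^+1.81 + 10^+0.51)
   = 1 / (1 + 64.565 + 3.2359) = 1/68.801 = 0.01453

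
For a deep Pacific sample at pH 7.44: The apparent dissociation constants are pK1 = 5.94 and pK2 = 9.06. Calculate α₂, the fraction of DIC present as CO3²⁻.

α₂ = 0.0227

α₂ = 1 / (1 + [H⁺]/K2 + [H⁺]²/(K1K2)) = 1 / (1 + 10^+1.62 + 10^+0.12)
   = 1 / (1 + 41.687 + 1.3183) = 1/44.005 = 0.02272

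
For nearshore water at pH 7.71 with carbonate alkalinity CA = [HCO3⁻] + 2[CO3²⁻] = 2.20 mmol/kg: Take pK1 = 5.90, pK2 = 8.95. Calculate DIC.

DIC = 2.12 mmol/kg

CA = [HCO3⁻] + 2[CO3²⁻] = (α₁ + 2α₂)·DIC
At pH 7.71: [H⁺]/K1 = 10^-1.81 = 0.015488, K2/[H⁺] = 10^-1.24 = 0.057544
α₁ = 1/(1 + 0.015488 + 0.057544) = 1/1.0730 = 0.9319; α₂ = α₁·K2/[H⁺] = 0.05363
α₁ + 2α₂ = 1.0392
DIC = CA / (α₁ + 2α₂) = 2.20 / 1.0392 = 2.12 mmol/kg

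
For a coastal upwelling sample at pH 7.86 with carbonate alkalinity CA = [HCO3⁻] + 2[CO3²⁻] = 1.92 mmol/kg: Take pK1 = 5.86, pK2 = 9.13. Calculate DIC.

CA = [HCO3⁻] + 2[CO3²⁻] = (α₁ + 2α₂)·DIC
At pH 7.86: [H⁺]/K1 = 10^-2.00 = 0.010000, K2/[H⁺] = 10^-1.27 = 0.053703
α₁ = 1/(1 + 0.010000 + 0.053703) = 1/1.0637 = 0.9401; α₂ = α₁·K2/[H⁺] = 0.05049
α₁ + 2α₂ = 1.0411
DIC = CA / (α₁ + 2α₂) = 1.92 / 1.0411 = 1.84 mmol/kg

DIC = 1.84 mmol/kg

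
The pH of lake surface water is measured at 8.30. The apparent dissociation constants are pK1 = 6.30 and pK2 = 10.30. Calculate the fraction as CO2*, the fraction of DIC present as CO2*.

α₀ = 0.00980

α₀ = 1 / (1 + K1/[H⁺] + K1K2/[H⁺]²) = 1 / (1 + 10^+2.00 + 10^+0.00)
   = 1 / (1 + 100.00 + 1.0000) = 1/102.00 = 0.009804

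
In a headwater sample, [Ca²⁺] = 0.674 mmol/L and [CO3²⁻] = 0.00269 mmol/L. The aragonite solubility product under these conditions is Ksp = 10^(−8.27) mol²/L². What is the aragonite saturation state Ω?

Ksp = 10^(−8.27) = 5.370×10^-9
Ω = [Ca²⁺][CO3²⁻]/Ksp = (0.674×10^-3)(0.00269×10^-3) / 5.370×10^-9 = 0.338

Ω = 0.338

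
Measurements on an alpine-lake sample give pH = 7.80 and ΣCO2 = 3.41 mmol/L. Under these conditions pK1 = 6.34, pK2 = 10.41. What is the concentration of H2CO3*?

α₀ = 1 / (1 + K1/[H⁺] + K1K2/[H⁺]²) = 1 / (1 + 10^+1.46 + 10^-1.15)
   = 1 / (1 + 28.840 + 0.070795) = 1/29.911 = 0.03343
[CO2*] = α₀ × DIC = 0.03343 × 3.41 = 0.114 mmol/L

[CO2*] = 0.114 mmol/L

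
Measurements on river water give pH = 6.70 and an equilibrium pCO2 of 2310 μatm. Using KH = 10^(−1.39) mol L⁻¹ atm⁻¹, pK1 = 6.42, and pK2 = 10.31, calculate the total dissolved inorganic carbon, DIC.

[CO2*] = KH · pCO2 = 10^(−1.39) × 2310×10^-6 = 9.410×10^-5 mol/L
α₀ = 1/(1 + K1/[H⁺] + K1K2/[H⁺]²) = 1/(1 + 10^+0.28 + 10^-3.33) = 0.3441
DIC = [CO2*]/α₀ = 9.410×10^-5 / 0.3441 = 0.273 mmol/L

DIC = 0.273 mmol/L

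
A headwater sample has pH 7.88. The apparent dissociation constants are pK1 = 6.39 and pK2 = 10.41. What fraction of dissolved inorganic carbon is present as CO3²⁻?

α₂ = 1 / (1 + [H⁺]/K2 + [H⁺]²/(K1K2)) = 1 / (1 + 10^+2.53 + 10^+1.04)
   = 1 / (1 + 338.84 + 10.965) = 1/350.81 = 0.002851

α₂ = 0.00285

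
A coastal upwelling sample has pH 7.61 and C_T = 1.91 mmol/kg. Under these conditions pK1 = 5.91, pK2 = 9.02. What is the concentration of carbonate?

α₂ = 1 / (1 + [H⁺]/K2 + [H⁺]²/(K1K2)) = 1 / (1 + 10^+1.41 + 10^-0.29)
   = 1 / (1 + 25.704 + 0.51286) = 1/27.217 = 0.03674
[CO3²⁻] = α₂ × DIC = 0.03674 × 1.91 = 0.0702 mmol/kg

[CO3²⁻] = 0.0702 mmol/kg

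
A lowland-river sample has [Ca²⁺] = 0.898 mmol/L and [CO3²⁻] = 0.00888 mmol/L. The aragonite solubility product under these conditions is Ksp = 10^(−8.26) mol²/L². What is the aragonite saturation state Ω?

Ksp = 10^(−8.26) = 5.495×10^-9
Ω = [Ca²⁺][CO3²⁻]/Ksp = (0.898×10^-3)(0.00888×10^-3) / 5.495×10^-9 = 1.45

Ω = 1.45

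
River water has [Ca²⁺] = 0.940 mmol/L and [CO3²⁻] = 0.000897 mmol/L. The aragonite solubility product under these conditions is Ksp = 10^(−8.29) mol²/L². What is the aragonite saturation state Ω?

Ksp = 10^(−8.29) = 5.129×10^-9
Ω = [Ca²⁺][CO3²⁻]/Ksp = (0.940×10^-3)(0.000897×10^-3) / 5.129×10^-9 = 0.164

Ω = 0.164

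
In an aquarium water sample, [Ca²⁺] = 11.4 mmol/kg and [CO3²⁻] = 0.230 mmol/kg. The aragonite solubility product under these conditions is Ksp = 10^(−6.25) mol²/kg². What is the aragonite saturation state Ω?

Ω = 4.66

Ksp = 10^(−6.25) = 5.623×10^-7
Ω = [Ca²⁺][CO3²⁻]/Ksp = (11.4×10^-3)(0.230×10^-3) / 5.623×10^-7 = 4.66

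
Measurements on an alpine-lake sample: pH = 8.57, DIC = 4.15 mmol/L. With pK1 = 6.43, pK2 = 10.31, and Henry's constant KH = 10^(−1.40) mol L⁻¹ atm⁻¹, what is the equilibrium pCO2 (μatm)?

pCO2 = 736 μatm

α₀ = 1 / (1 + K1/[H⁺] + K1K2/[H⁺]²) = 1 / (1 + 10^+2.14 + 10^+0.40)
   = 1 / (1 + 138.04 + 2.5119) = 1/141.55 = 0.007065
[CO2*] = α₀ × DIC = 0.007065 × 4.15 = 0.02932 mmol/L
pCO2 = [CO2*]/KH = 2.932×10^-5 / 3.981×10^-2 = 736 μatm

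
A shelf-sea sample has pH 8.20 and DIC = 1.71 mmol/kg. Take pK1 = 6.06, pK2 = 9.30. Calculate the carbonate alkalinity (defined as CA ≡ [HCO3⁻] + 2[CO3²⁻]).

CA = 1.82 mmol/kg

CA = [HCO3⁻] + 2[CO3²⁻] = (α₁ + 2α₂)·DIC
At pH 8.20: [H⁺]/K1 = 10^-2.14 = 0.0072444, K2/[H⁺] = 10^-1.10 = 0.079433
α₁ = 1/(1 + 0.0072444 + 0.079433) = 1/1.0867 = 0.9202; α₂ = α₁·K2/[H⁺] = 0.07310
α₁ + 2α₂ = 1.0664
CA = 1.0664 × 1.71 = 1.82 mmol/kg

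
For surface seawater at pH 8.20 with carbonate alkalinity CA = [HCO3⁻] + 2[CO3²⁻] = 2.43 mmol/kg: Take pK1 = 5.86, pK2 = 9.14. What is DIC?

CA = [HCO3⁻] + 2[CO3²⁻] = (α₁ + 2α₂)·DIC
At pH 8.20: [H⁺]/K1 = 10^-2.34 = 0.0045709, K2/[H⁺] = 10^-0.94 = 0.11482
α₁ = 1/(1 + 0.0045709 + 0.11482) = 1/1.1194 = 0.8933; α₂ = α₁·K2/[H⁺] = 0.1026
α₁ + 2α₂ = 1.0985
DIC = CA / (α₁ + 2α₂) = 2.43 / 1.0985 = 2.21 mmol/kg

DIC = 2.21 mmol/kg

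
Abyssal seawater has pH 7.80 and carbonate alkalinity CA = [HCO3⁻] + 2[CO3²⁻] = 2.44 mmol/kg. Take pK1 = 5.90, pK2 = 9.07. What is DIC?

DIC = 2.35 mmol/kg

CA = [HCO3⁻] + 2[CO3²⁻] = (α₁ + 2α₂)·DIC
At pH 7.80: [H⁺]/K1 = 10^-1.90 = 0.012589, K2/[H⁺] = 10^-1.27 = 0.053703
α₁ = 1/(1 + 0.012589 + 0.053703) = 1/1.0663 = 0.9378; α₂ = α₁·K2/[H⁺] = 0.05036
α₁ + 2α₂ = 1.0386
DIC = CA / (α₁ + 2α₂) = 2.44 / 1.0386 = 2.35 mmol/kg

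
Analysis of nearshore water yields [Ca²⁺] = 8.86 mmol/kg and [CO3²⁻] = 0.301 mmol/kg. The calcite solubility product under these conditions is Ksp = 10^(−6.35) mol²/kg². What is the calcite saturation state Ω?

Ω = 5.97

Ksp = 10^(−6.35) = 4.467×10^-7
Ω = [Ca²⁺][CO3²⁻]/Ksp = (8.86×10^-3)(0.301×10^-3) / 4.467×10^-7 = 5.97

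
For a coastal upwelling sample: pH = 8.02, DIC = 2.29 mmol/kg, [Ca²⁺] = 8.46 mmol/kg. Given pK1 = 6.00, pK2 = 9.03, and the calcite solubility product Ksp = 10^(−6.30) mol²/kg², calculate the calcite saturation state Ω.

α₂ = 1 / (1 + [H⁺]/K2 + [H⁺]²/(K1K2)) = 1 / (1 + 10^+1.01 + 10^-1.01)
   = 1 / (1 + 10.233 + 0.097724) = 1/11.331 = 0.08826
[CO3²⁻] = α₂ × DIC = 0.08826 × 2.29 = 0.2021 mmol/kg
Ksp = 10^(−6.30) = 5.012×10^-7
Ω = [Ca²⁺][CO3²⁻]/Ksp = (8.46×10^-3)(2.021×10^-4) / 5.012×10^-7 = 3.41

Ω = 3.41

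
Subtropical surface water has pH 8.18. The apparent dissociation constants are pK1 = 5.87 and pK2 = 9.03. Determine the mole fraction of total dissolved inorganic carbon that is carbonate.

α₂ = 0.123

α₂ = 1 / (1 + [H⁺]/K2 + [H⁺]²/(K1K2)) = 1 / (1 + 10^+0.85 + 10^-1.46)
   = 1 / (1 + 7.0795 + 0.034674) = 1/8.1141 = 0.1232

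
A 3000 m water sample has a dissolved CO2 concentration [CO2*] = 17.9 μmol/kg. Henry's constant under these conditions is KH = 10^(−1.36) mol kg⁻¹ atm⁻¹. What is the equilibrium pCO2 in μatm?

KH = 10^(−1.36) = 4.365×10^-2 mol kg⁻¹ atm⁻¹
pCO2 = [CO2*]/KH = 17.9×10^-6 / 4.365×10^-2 = 4.10×10^-4 atm = 410 μatm

pCO2 = 410 μatm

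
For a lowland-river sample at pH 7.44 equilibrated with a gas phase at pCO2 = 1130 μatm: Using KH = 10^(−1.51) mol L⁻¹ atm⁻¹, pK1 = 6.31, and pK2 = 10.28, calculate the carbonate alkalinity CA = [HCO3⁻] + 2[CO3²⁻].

[CO2*] = KH · pCO2 = 10^(−1.51) × 1130×10^-6 = 3.492×10^-5 mol/L
α₀ = 1/(1 + K1/[H⁺] + K1K2/[H⁺]²) = 1/(1 + 10^+1.13 + 10^-1.71) = 0.06892
DIC = [CO2*]/α₀ = 3.492×10^-5 / 0.06892 = 0.5067 mmol/L
CA = (α₁ + 2α₂)·DIC = (0.9297 + 2×0.001344) × 0.5067 = 0.472 mmol/L

CA = 0.472 mmol/L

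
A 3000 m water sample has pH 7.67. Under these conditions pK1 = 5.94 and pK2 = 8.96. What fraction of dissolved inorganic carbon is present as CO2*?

α₀ = 1 / (1 + K1/[H⁺] + K1K2/[H⁺]²) = 1 / (1 + 10^+1.73 + 10^+0.44)
   = 1 / (1 + 53.703 + 2.7542) = 1/57.457 = 0.01740

α₀ = 0.0174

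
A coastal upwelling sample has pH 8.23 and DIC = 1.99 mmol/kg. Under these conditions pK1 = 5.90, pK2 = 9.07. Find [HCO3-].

α₁ = 1 / (1 + [H⁺]/K1 + K2/[H⁺]) = 1 / (1 + 10^-2.33 + 10^-0.84)
   = 1 / (1 + 0.0046774 + 0.14454) = 1/1.1492 = 0.8702
[HCO3⁻] = α₁ × DIC = 0.8702 × 1.99 = 1.73 mmol/kg

[HCO3⁻] = 1.73 mmol/kg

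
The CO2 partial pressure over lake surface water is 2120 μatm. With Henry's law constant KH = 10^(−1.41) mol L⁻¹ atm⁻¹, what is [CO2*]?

[CO2*] = 82.5 μmol/L

KH = 10^(−1.41) = 3.890×10^-2 mol L⁻¹ atm⁻¹
[CO2*] = KH · pCO2 = 3.890×10^-2 × 2120×10^-6 atm = 8.25×10^-5 mol/L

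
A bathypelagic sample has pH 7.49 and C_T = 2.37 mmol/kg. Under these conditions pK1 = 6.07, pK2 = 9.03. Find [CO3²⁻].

[CO3²⁻] = 0.0641 mmol/kg

α₂ = 1 / (1 + [H⁺]/K2 + [H⁺]²/(K1K2)) = 1 / (1 + 10^+1.54 + 10^+0.12)
   = 1 / (1 + 34.674 + 1.3183) = 1/36.992 = 0.02703
[CO3²⁻] = α₂ × DIC = 0.02703 × 2.37 = 0.0641 mmol/kg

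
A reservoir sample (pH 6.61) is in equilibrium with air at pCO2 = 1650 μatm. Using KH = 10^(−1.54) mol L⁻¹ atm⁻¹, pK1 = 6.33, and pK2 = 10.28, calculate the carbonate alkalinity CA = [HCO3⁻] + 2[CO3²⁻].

[CO2*] = KH · pCO2 = 10^(−1.54) × 1650×10^-6 = 4.759×10^-5 mol/L
α₀ = 1/(1 + K1/[H⁺] + K1K2/[H⁺]²) = 1/(1 + 10^+0.28 + 10^-3.39) = 0.3441
DIC = [CO2*]/α₀ = 4.759×10^-5 / 0.3441 = 0.1383 mmol/L
CA = (α₁ + 2α₂)·DIC = (0.6557 + 2×0.0001402) × 0.1383 = 0.0907 mmol/L

CA = 0.0907 mmol/L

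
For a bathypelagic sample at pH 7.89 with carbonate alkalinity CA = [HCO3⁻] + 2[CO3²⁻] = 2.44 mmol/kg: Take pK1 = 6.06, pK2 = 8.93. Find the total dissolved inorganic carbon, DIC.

DIC = 2.28 mmol/kg

CA = [HCO3⁻] + 2[CO3²⁻] = (α₁ + 2α₂)·DIC
At pH 7.89: [H⁺]/K1 = 10^-1.83 = 0.014791, K2/[H⁺] = 10^-1.04 = 0.091201
α₁ = 1/(1 + 0.014791 + 0.091201) = 1/1.1060 = 0.9042; α₂ = α₁·K2/[H⁺] = 0.08246
α₁ + 2α₂ = 1.0691
DIC = CA / (α₁ + 2α₂) = 2.44 / 1.0691 = 2.28 mmol/kg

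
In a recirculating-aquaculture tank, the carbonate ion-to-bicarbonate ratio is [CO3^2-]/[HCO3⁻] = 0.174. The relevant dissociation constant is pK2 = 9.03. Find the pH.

pH = 8.27

From K2 = [H⁺][CO3^2-]/[HCO3⁻]:  pH = pK2 + log₁₀([CO3^2-]/[HCO3⁻])
log₁₀(0.174) = -0.759
pH = 9.03 + (-0.759) = 8.27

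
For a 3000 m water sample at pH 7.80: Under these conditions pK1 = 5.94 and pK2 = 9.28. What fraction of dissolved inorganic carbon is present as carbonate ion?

α₂ = 1 / (1 + [H⁺]/K2 + [H⁺]²/(K1K2)) = 1 / (1 + 10^+1.48 + 10^-0.38)
   = 1 / (1 + 30.200 + 0.41687) = 1/31.616 = 0.03163

α₂ = 0.0316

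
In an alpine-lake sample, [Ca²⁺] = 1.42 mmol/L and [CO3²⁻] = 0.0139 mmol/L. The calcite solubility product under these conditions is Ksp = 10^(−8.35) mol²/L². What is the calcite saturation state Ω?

Ω = 4.42

Ksp = 10^(−8.35) = 4.467×10^-9
Ω = [Ca²⁺][CO3²⁻]/Ksp = (1.42×10^-3)(0.0139×10^-3) / 4.467×10^-9 = 4.42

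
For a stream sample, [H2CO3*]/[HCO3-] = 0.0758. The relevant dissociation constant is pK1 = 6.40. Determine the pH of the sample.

pH = 7.52

From K1 = [H⁺][HCO3-]/[H2CO3*]:  pH = pK1 − log₁₀([H2CO3*]/[HCO3-])
log₁₀(0.0758) = -1.120
pH = 6.40 − (-1.120) = 7.52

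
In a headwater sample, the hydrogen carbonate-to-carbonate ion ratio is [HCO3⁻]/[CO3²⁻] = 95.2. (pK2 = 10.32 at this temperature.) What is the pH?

From K2 = [H⁺][CO3²⁻]/[HCO3⁻]:  pH = pK2 − log₁₀([HCO3⁻]/[CO3²⁻])
log₁₀(95.2) = +1.979
pH = 10.32 − (+1.979) = 8.34

pH = 8.34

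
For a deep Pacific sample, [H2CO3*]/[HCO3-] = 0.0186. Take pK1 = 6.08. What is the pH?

pH = 7.81

From K1 = [H⁺][HCO3-]/[H2CO3*]:  pH = pK1 − log₁₀([H2CO3*]/[HCO3-])
log₁₀(0.0186) = -1.730
pH = 6.08 − (-1.730) = 7.81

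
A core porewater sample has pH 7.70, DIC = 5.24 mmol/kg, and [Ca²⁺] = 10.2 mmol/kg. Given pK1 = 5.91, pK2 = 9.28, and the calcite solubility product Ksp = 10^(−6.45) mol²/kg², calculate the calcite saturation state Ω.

α₂ = 1 / (1 + [H⁺]/K2 + [H⁺]²/(K1K2)) = 1 / (1 + 10^+1.58 + 10^-0.21)
   = 1 / (1 + 38.019 + 0.61660) = 1/39.636 = 0.02523
[CO3²⁻] = α₂ × DIC = 0.02523 × 5.24 = 0.1322 mmol/kg
Ksp = 10^(−6.45) = 3.548×10^-7
Ω = [Ca²⁺][CO3²⁻]/Ksp = (10.2×10^-3)(1.322×10^-4) / 3.548×10^-7 = 3.80

Ω = 3.80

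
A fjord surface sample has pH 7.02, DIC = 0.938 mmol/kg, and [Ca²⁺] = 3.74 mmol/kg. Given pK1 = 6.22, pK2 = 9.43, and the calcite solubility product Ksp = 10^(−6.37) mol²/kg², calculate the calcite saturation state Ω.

α₂ = 1 / (1 + [H⁺]/K2 + [H⁺]²/(K1K2)) = 1 / (1 + 10^+2.41 + 10^+1.61)
   = 1 / (1 + 257.04 + 40.738) = 1/298.78 = 0.003347
[CO3²⁻] = α₂ × DIC = 0.003347 × 0.938 = 0.003139 mmol/kg = 3.139 μmol/kg
Ksp = 10^(−6.37) = 4.266×10^-7
Ω = [Ca²⁺][CO3²⁻]/Ksp = (3.74×10^-3)(3.139×10^-6) / 4.266×10^-7 = 0.0275

Ω = 0.0275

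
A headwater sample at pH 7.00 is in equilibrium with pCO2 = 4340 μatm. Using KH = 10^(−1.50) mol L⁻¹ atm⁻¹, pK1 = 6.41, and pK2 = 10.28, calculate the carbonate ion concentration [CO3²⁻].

[CO2*] = KH · pCO2 = 10^(−1.50) × 4340×10^-6 = 1.372×10^-4 mol/L
α₀ = 1/(1 + K1/[H⁺] + K1K2/[H⁺]²) = 1/(1 + 10^+0.59 + 10^-2.69) = 0.2044
DIC = [CO2*]/α₀ = 1.372×10^-4 / 0.2044 = 0.6715 mmol/L
[CO3²⁻] = α₂·DIC; α₂ = 0.0004173, so [CO3²⁻] = 0.0004173 × 0.6715 = 0.000280 mmol/L = 0.280 μmol/L

[CO3²⁻] = 0.280 μmol/L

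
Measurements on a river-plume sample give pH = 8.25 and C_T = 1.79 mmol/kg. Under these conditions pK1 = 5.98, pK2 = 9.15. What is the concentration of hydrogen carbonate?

[HCO3⁻] = 1.58 mmol/kg

α₁ = 1 / (1 + [H⁺]/K1 + K2/[H⁺]) = 1 / (1 + 10^-2.27 + 10^-0.90)
   = 1 / (1 + 0.0053703 + 0.12589) = 1/1.1313 = 0.8840
[HCO3⁻] = α₁ × DIC = 0.8840 × 1.79 = 1.58 mmol/kg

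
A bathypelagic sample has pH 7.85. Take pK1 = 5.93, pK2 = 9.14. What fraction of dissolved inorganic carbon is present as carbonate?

α₂ = 0.0482

α₂ = 1 / (1 + [H⁺]/K2 + [H⁺]²/(K1K2)) = 1 / (1 + 10^+1.29 + 10^-0.63)
   = 1 / (1 + 19.498 + 0.23442) = 1/20.733 = 0.04823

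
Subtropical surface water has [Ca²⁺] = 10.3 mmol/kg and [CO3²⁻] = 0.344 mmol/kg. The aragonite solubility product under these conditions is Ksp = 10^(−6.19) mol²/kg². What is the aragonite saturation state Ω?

Ω = 5.49

Ksp = 10^(−6.19) = 6.457×10^-7
Ω = [Ca²⁺][CO3²⁻]/Ksp = (10.3×10^-3)(0.344×10^-3) / 6.457×10^-7 = 5.49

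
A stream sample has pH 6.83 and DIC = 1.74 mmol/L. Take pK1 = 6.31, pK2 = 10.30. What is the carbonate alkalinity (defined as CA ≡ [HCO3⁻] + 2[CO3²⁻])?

CA = 1.34 mmol/L

CA = [HCO3⁻] + 2[CO3²⁻] = (α₁ + 2α₂)·DIC
At pH 6.83: [H⁺]/K1 = 10^-0.52 = 0.30200, K2/[H⁺] = 10^-3.47 = 0.00033884
α₁ = 1/(1 + 0.30200 + 0.00033884) = 1/1.3023 = 0.7679; α₂ = α₁·K2/[H⁺] = 0.0002602
α₁ + 2α₂ = 0.7684
CA = 0.7684 × 1.74 = 1.34 mmol/L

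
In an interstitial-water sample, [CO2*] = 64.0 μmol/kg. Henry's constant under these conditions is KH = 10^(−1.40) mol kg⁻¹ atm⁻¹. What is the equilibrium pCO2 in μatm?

pCO2 = 1610 μatm

KH = 10^(−1.40) = 3.981×10^-2 mol kg⁻¹ atm⁻¹
pCO2 = [CO2*]/KH = 64.0×10^-6 / 3.981×10^-2 = 1.61×10^-3 atm = 1610 μatm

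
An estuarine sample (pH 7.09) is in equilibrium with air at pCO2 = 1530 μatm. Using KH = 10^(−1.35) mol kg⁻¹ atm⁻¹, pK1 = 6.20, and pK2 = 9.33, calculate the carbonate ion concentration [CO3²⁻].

[CO3²⁻] = 3.05 μmol/kg

[CO2*] = KH · pCO2 = 10^(−1.35) × 1530×10^-6 = 6.834×10^-5 mol/kg
α₀ = 1/(1 + K1/[H⁺] + K1K2/[H⁺]²) = 1/(1 + 10^+0.89 + 10^-1.35) = 0.1135
DIC = [CO2*]/α₀ = 6.834×10^-5 / 0.1135 = 0.6019 mmol/kg
[CO3²⁻] = α₂·DIC; α₂ = 0.005072, so [CO3²⁻] = 0.005072 × 0.6019 = 0.00305 mmol/kg = 3.05 μmol/kg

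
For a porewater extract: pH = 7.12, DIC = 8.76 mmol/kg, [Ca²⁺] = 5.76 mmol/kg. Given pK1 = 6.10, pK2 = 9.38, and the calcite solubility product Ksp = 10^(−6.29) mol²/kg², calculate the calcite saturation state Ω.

Ω = 0.491

α₂ = 1 / (1 + [H⁺]/K2 + [H⁺]²/(K1K2)) = 1 / (1 + 10^+2.26 + 10^+1.24)
   = 1 / (1 + 181.97 + 17.378) = 1/200.35 = 0.004991
[CO3²⁻] = α₂ × DIC = 0.004991 × 8.76 = 0.04372 mmol/kg
Ksp = 10^(−6.29) = 5.129×10^-7
Ω = [Ca²⁺][CO3²⁻]/Ksp = (5.76×10^-3)(4.372×10^-5) / 5.129×10^-7 = 0.491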